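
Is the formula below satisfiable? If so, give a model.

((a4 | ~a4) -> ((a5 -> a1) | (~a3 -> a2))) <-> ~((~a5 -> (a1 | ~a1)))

a1=F; a2=F; a3=F; a4=T; a5=T

  ((a4 | ~a4) -> ((a5 -> a1) | (~a3 -> a2))) <-> ~((~a5 -> (a1 | ~a1))) = True
    (a4 | ~a4) -> ((a5 -> a1) | (~a3 -> a2)) = False
      a4 | ~a4 = True
        ~a4 = False
      (a5 -> a1) | (~a3 -> a2) = False
        a5 -> a1 = False
        ~a3 -> a2 = False
          ~a3 = True
    ~((~a5 -> (a1 | ~a1))) = False
      ~a5 -> (a1 | ~a1) = True
        ~a5 = False
        a1 | ~a1 = True
          ~a1 = True
The formula evaluates to True.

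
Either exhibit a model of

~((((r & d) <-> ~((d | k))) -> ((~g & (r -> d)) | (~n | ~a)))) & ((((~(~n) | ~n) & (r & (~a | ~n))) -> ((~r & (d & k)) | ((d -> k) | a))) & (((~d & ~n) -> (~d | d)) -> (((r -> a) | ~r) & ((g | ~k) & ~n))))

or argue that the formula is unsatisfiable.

UNSATISFIABLE

Case n = True: the conjunct ((~d & ~n) -> (~d | d)) -> (((r -> a) | ~r) & ((g | ~k) & ~n)) becomes (False -> (~d | d)) -> (((r -> a) | ~r) & False) = False.
Case n = False: the conjunct ~((((r & d) <-> ~((d | k))) -> ((~g & (r -> d)) | (~n | ~a)))) becomes ~((((r & d) <-> ~((d | k))) -> True)) = False.
Both cases fail — unsatisfiable.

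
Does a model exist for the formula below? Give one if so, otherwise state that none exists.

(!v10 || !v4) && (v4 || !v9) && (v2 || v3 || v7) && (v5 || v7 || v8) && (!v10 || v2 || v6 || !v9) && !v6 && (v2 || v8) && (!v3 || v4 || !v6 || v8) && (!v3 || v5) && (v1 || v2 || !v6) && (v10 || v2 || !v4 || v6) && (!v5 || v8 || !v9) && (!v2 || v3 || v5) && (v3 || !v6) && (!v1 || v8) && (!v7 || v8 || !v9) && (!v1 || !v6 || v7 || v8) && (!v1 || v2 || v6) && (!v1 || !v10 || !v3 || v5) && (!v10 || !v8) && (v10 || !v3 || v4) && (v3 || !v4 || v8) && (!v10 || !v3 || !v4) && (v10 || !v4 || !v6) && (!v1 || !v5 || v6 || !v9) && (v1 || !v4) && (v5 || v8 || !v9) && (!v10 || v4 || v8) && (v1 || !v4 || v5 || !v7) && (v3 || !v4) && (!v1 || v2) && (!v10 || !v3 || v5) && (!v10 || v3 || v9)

Unit clause (!v6) forces v6 = False.
Set v1 = False.
  then (v1 || !v4) forces v4 = False.
  then (v4 || !v9) forces v9 = False.
Set v2 = True.
Try v3 = True:
  (!v3 || v5) forces v5 = True.
  (v10 || !v3 || v4) forces v10 = True.
  (!v10 || !v8) forces v8 = False.
  clause (!v10 || v4 || v8) is falsified — backtrack.
So v3 = False.
  then (!v2 || v3 || v5) forces v5 = True.
  then (!v10 || v3 || v9) forces v10 = False.
Set v7 = False.
Set v8 = True.
All clauses satisfied.

v1: False; v2: True; v3: False; v4: False; v5: True; v6: False; v7: False; v8: True; v9: False; v10: False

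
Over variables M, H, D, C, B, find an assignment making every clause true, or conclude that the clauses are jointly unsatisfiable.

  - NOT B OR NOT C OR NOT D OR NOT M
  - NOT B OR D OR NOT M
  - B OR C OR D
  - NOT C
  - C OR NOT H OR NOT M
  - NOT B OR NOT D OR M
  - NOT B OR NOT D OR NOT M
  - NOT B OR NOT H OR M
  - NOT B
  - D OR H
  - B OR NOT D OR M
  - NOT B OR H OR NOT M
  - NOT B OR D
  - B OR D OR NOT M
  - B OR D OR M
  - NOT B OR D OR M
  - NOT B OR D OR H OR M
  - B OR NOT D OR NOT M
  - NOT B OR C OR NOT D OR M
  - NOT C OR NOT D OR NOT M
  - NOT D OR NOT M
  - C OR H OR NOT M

No satisfying assignment exists.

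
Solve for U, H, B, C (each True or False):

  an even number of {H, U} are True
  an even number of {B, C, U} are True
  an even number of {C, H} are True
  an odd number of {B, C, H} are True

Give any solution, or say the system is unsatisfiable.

Adding constraints 1, 2, 4 mod 2: every variable appears an even number of times on the left, so the left side is 0.
But the right sides sum to 1 (mod 2). 0 ≠ 1 — the system is inconsistent.

The formula is unsatisfiable.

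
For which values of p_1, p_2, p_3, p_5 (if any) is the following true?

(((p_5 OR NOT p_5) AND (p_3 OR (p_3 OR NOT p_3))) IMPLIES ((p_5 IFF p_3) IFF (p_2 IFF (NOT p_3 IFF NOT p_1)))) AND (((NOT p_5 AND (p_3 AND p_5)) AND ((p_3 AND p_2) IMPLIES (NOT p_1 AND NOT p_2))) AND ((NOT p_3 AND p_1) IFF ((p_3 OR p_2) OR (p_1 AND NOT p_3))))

UNSATISFIABLE

Case p_3 = True: the conjunct (NOT p_3 AND p_1) IFF ((p_3 OR p_2) OR (p_1 AND NOT p_3)) becomes (False AND p_1) IFF (True OR False) = False.
Case p_3 = False: the conjunct p_3 is False.
Both cases fail — unsatisfiable.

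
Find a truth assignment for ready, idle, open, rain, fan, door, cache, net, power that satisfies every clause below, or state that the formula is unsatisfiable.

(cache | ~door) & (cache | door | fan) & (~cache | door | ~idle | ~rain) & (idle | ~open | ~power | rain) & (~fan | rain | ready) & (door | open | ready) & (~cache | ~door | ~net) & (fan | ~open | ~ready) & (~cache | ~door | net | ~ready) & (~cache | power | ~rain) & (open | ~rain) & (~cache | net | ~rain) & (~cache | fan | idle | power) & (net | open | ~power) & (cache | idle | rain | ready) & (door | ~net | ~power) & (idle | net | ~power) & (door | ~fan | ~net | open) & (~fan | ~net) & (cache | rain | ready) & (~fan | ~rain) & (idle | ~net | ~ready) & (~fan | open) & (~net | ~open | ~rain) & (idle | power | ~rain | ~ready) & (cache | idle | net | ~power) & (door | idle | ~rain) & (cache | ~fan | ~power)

ready=T; idle=T; open=F; rain=F; fan=F; door=F; cache=T; net=F; power=F

Set ready = True.
Set idle = True.
Set open = False.
  then (open | ~rain) forces rain = False.
  then (~fan | open) forces fan = False.
Try door = True:
  (cache | ~door) forces cache = True.
  (~cache | ~door | ~net) forces net = False.
  clause (~cache | ~door | net | ~ready) is falsified — backtrack.
So door = False.
  then (cache | door | fan) forces cache = True.
Set net = False.
  then (net | open | ~power) forces power = False.
All clauses satisfied.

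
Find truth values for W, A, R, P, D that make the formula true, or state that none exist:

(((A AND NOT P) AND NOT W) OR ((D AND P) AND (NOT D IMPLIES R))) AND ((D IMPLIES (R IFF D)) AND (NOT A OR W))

W=T; A=T; R=T; P=T; D=T

  ((A AND NOT P) AND NOT W) OR ((D AND P) AND (NOT D IMPLIES R)) = True
    (A AND NOT P) AND NOT W = False
      A AND NOT P = False
        NOT P = False
      NOT W = False
    (D AND P) AND (NOT D IMPLIES R) = True
      D AND P = True
      NOT D IMPLIES R = True
        NOT D = False
  (D IMPLIES (R IFF D)) AND (NOT A OR W) = True
    D IMPLIES (R IFF D) = True
      R IFF D = True
    NOT A OR W = True
      NOT A = False
Both conjuncts True, so the formula holds.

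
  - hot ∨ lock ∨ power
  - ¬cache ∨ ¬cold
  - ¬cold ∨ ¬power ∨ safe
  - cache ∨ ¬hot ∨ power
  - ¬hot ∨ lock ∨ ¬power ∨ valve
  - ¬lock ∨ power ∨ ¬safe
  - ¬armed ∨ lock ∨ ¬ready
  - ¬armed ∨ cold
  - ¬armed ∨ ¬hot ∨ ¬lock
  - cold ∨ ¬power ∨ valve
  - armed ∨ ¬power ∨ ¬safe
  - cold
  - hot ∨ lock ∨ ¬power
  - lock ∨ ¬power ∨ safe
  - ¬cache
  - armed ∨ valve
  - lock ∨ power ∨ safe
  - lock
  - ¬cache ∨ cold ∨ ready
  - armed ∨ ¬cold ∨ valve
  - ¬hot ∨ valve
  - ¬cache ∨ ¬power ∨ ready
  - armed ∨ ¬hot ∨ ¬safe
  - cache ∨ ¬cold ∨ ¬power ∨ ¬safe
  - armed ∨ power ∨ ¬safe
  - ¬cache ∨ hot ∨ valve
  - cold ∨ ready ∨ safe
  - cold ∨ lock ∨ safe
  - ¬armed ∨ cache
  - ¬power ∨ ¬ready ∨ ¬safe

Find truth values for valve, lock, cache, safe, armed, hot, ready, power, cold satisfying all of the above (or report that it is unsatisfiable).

valve = True, lock = True, cache = False, safe = False, armed = False, hot = False, ready = False, power = False, cold = True

Unit clause (cold) forces cold = True.
Unit clause (¬cache) forces cache = False.
Unit clause (lock) forces lock = True.
In (¬armed ∨ cache) only ¬armed is left, so armed = False.
In (armed ∨ valve) only valve is left, so valve = True.
Try safe = True:
  (¬lock ∨ power ∨ ¬safe) forces power = True.
  clause (armed ∨ ¬power ∨ ¬safe) is falsified — backtrack.
So safe = False.
  then (¬cold ∨ ¬power ∨ safe) forces power = False.
  then (cache ∨ ¬hot ∨ power) forces hot = False.
Set ready = False.
All clauses satisfied.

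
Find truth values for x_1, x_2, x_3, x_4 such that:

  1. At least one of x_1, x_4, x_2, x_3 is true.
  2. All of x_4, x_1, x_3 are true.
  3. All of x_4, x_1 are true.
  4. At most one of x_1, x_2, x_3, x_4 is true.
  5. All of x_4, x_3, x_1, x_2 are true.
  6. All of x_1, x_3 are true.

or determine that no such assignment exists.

UNSATISFIABLE

Case x_1 = True:
  (2) forces x_4 = True.
  Constraint (4) is violated (x_1=T, x_4=T) — contradiction.
Case x_1 = False:
  Constraint (2) is violated (x_1=F) — contradiction.
Both cases fail — unsatisfiable.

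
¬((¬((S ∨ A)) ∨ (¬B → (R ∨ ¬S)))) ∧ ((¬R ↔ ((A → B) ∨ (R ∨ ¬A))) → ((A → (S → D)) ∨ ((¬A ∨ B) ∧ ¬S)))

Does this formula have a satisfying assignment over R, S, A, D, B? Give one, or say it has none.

R = False; S = True; A = True; D = False; B = False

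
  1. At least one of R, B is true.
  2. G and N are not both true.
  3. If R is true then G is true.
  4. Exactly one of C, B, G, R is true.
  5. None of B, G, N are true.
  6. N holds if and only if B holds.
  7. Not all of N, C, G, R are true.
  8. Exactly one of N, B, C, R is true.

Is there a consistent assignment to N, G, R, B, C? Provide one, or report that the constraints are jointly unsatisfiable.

Unsatisfiable

Case R = True:
  (3) with R=T forces G = True.
  Constraint (4) is violated (G=T, R=T) — contradiction.
Case R = False:
  (1) with R=F forces B = True.
  Constraint (5) is violated (B=T) — contradiction.
Both cases fail — unsatisfiable.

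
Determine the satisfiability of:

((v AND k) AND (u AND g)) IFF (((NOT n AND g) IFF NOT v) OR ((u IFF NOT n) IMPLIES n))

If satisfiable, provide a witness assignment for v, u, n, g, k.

v = False; u = True; n = False; g = False; k = False

  ((v AND k) AND (u AND g)) IFF (((NOT n AND g) IFF NOT v) OR ((u IFF NOT n) IMPLIES n)) = True
    (v AND k) AND (u AND g) = False
      v AND k = False
      u AND g = False
    ((NOT n AND g) IFF NOT v) OR ((u IFF NOT n) IMPLIES n) = False
      (NOT n AND g) IFF NOT v = False
        NOT n AND g = False
          NOT n = True
        NOT v = True
      (u IFF NOT n) IMPLIES n = False
        u IFF NOT n = True
          NOT n = True
The formula evaluates to True.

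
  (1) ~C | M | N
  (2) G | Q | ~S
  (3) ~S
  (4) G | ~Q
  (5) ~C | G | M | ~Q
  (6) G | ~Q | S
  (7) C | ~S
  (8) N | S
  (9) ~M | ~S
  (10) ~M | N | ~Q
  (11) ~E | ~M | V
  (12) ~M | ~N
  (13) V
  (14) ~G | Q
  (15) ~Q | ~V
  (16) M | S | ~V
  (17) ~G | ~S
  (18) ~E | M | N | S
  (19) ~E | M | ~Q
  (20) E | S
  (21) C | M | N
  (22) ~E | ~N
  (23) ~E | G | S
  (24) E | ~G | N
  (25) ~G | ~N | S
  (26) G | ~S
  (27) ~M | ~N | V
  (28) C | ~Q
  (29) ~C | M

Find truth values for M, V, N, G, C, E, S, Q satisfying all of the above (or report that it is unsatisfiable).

No satisfying assignment exists.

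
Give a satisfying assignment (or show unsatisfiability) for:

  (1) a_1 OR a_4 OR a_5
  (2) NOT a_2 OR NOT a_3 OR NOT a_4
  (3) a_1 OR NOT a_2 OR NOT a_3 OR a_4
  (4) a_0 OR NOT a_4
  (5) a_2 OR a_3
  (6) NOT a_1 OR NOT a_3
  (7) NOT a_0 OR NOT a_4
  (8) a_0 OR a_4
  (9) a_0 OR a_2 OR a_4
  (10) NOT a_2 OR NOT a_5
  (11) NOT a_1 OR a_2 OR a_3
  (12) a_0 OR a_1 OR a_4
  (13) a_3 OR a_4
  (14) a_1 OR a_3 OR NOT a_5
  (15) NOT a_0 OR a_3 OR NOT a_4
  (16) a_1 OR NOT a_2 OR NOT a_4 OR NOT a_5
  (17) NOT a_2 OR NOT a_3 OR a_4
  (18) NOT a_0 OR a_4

Unsatisfiable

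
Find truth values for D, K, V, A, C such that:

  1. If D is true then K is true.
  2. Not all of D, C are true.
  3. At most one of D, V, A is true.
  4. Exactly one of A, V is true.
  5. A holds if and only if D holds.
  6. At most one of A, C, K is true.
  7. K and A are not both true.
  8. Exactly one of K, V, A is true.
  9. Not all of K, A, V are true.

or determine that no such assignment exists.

D=F; K=F; V=T; A=F; C=F

  (1) D=F ⇒ K: vacuous ✓
  (2) {D, C}: 0/2 true — not all ✓
  (3) {D, V, A}: 1 true — at most one ✓
  (4) {A, V}: 1 true — exactly one ✓
  (5) A=F, D=F — same ✓
  (6) {A, C, K}: 0 true — at most one ✓
  (7) K=F, A=F — not both ✓
  (8) {K, V, A}: 1 true — exactly one ✓
  (9) {K, A, V}: 1/3 true — not all ✓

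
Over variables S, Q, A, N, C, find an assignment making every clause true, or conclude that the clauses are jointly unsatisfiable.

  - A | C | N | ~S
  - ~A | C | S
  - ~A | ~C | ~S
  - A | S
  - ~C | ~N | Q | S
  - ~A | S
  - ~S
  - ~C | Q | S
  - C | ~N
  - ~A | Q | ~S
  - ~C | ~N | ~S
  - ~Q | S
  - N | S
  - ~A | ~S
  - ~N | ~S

Unsatisfiable — no assignment works.

Case S = True:
  Clause (~S) is falsified — contradiction.
Case S = False:
  (A | S) forces A = True.
  Clause (~A | S) is falsified — contradiction.
Both cases fail, so the formula is unsatisfiable.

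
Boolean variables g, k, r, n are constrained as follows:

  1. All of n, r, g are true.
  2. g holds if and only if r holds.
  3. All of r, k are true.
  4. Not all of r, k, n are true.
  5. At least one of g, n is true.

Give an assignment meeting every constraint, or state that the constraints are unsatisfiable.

Case k = True:
  (1) forces n = True.
  (1) forces r = True.
  Constraint (4) is violated (r=T, k=T, n=T) — contradiction.
Case k = False:
  Constraint (3) is violated (k=F) — contradiction.
Both cases fail — unsatisfiable.

The formula is unsatisfiable.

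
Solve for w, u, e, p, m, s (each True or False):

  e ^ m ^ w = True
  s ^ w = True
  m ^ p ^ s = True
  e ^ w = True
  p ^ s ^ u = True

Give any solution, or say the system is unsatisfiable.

w = True; u = False; e = False; p = True; m = False; s = False

e ^ m ^ w = F ^ F ^ T = True ✓
s ^ w = F ^ T = True ✓
m ^ p ^ s = F ^ T ^ F = True ✓
e ^ w = F ^ T = True ✓
p ^ s ^ u = T ^ F ^ F = True ✓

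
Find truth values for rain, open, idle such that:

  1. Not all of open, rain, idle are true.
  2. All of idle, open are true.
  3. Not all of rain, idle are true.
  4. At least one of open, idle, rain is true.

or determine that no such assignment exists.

rain = False, open = True, idle = True

  (1) {open, rain, idle}: 2/3 true — not all ✓
  (2) {idle, open}: all 2 true ✓
  (3) {rain, idle}: 1/2 true — not all ✓
  (4) {open, idle, rain}: 2 true — at least one ✓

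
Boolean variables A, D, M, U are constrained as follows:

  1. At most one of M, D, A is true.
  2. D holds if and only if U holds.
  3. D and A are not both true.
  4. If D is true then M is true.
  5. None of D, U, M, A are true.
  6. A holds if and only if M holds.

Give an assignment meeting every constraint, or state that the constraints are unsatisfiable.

A = False, D = False, M = False, U = False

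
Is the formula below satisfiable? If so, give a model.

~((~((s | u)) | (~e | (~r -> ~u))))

e: True; u: True; s: False; r: False

  ~((~((s | u)) | (~e | (~r -> ~u)))) = True
    ~((s | u)) | (~e | (~r -> ~u)) = False
      ~((s | u)) = False
        s | u = True
      ~e | (~r -> ~u) = False
        ~e = False
        ~r -> ~u = False
          ~r = True
          ~u = False
The formula evaluates to True.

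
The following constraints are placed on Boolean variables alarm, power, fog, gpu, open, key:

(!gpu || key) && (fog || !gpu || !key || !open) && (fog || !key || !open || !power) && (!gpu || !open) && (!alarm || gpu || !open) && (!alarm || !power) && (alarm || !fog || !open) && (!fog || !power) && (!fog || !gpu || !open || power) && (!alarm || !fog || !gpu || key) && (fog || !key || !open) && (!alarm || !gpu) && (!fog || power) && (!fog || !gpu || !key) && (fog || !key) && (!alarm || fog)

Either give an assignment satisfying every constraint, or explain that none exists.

Try alarm = True:
  (!alarm || !power) forces power = False.
  (!alarm || !gpu) forces gpu = False.
  (!alarm || gpu || !open) forces open = False.
  (!fog || power) forces fog = False.
  clause (!alarm || fog) is falsified — backtrack.
So alarm = False.
Set power = False.
  then (!fog || power) forces fog = False.
  then (fog || !key) forces key = False.
  then (!gpu || key) forces gpu = False.
Set open = True.
All clauses satisfied.

alarm=F; power=F; fog=F; gpu=F; open=T; key=F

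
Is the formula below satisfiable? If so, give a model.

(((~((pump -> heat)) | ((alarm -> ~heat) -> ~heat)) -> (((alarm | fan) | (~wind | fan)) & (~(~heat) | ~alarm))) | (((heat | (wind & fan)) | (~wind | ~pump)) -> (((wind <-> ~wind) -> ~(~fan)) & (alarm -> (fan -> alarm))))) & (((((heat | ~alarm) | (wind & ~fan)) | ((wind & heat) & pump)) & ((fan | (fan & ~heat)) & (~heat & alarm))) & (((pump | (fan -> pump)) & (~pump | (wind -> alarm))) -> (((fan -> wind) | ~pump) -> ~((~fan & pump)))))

Case fan = True: the formula simplifies to (((~((pump -> heat)) | ((alarm -> ~heat) -> ~heat)) -> (~(~heat) | ~alarm)) | (((heat | wind) | (~wind | ~pump)) -> (alarm -> alarm))) & (((heat | ~alarm) | ((wind & heat) & pump)) & (~heat & alarm)).
  alarm = True: simplifies to (heat | ((wind & heat) & pump)) & ~heat.
    heat = True: the conjunct ~heat is False.
    heat = False: the conjunct heat | ((wind & heat) & pump) becomes False | (False & pump) = False.
  alarm = False: the conjunct alarm is False.
Case fan = False: the conjunct fan | (fan & ~heat) becomes False | (False & ~heat) = False.
Both cases fail — unsatisfiable.

Unsatisfiable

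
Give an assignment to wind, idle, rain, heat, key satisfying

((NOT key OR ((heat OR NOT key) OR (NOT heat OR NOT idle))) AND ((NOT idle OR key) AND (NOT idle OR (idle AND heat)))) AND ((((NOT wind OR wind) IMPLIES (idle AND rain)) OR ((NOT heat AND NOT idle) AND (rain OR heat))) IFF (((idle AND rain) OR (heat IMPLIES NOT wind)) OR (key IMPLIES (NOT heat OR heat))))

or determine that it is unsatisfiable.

wind = False, idle = False, rain = True, heat = False, key = False

  (NOT key OR ((heat OR NOT key) OR (NOT heat OR NOT idle))) AND ((NOT idle OR key) AND (NOT idle OR (idle AND heat))) = True
    NOT key OR ((heat OR NOT key) OR (NOT heat OR NOT idle)) = True
      NOT key = True
      (heat OR NOT key) OR (NOT heat OR NOT idle) = True
        heat OR NOT key = True
          NOT key = True
        NOT heat OR NOT idle = True
          NOT heat = True
          NOT idle = True
    (NOT idle OR key) AND (NOT idle OR (idle AND heat)) = True
      NOT idle OR key = True
        NOT idle = True
      NOT idle OR (idle AND heat) = True
        NOT idle = True
        idle AND heat = False
  (((NOT wind OR wind) IMPLIES (idle AND rain)) OR ((NOT heat AND NOT idle) AND (rain OR heat))) IFF (((idle AND rain) OR (heat IMPLIES NOT wind)) OR (key IMPLIES (NOT heat OR heat))) = True
    ((NOT wind OR wind) IMPLIES (idle AND rain)) OR ((NOT heat AND NOT idle) AND (rain OR heat)) = True
      (NOT wind OR wind) IMPLIES (idle AND rain) = False
        NOT wind OR wind = True
          NOT wind = True
        idle AND rain = False
      (NOT heat AND NOT idle) AND (rain OR heat) = True
        NOT heat AND NOT idle = True
          NOT heat = True
          NOT idle = True
        rain OR heat = True
    ((idle AND rain) OR (heat IMPLIES NOT wind)) OR (key IMPLIES (NOT heat OR heat)) = True
      (idle AND rain) OR (heat IMPLIES NOT wind) = True
        idle AND rain = False
        heat IMPLIES NOT wind = True
          NOT wind = True
      key IMPLIES (NOT heat OR heat) = True
        NOT heat OR heat = True
          NOT heat = True
Both conjuncts True, so the formula holds.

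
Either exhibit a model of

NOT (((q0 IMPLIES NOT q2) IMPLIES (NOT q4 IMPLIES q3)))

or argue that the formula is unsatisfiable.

q0 = False; q2 = False; q3 = False; q4 = False

  NOT (((q0 IMPLIES NOT q2) IMPLIES (NOT q4 IMPLIES q3))) = True
    (q0 IMPLIES NOT q2) IMPLIES (NOT q4 IMPLIES q3) = False
      q0 IMPLIES NOT q2 = True
        NOT q2 = True
      NOT q4 IMPLIES q3 = False
        NOT q4 = True
The formula evaluates to True.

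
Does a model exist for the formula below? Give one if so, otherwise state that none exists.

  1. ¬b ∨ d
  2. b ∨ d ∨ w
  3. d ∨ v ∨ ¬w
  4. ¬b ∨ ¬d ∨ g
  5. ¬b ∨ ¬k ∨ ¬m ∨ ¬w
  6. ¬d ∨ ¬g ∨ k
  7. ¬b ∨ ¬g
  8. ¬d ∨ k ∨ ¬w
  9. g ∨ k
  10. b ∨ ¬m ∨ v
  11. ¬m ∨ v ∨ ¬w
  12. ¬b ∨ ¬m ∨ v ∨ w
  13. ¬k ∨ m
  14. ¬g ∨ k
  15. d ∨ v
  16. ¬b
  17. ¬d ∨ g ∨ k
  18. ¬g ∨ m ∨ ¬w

w = True; b = False; d = True; v = True; m = True; k = True; g = True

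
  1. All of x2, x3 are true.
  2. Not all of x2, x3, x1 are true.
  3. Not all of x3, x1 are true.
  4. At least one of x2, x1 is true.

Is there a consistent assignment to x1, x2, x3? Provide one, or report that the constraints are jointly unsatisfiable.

x1=F, x2=T, x3=T

  (1) {x2, x3}: all 2 true ✓
  (2) {x2, x3, x1}: 2/3 true — not all ✓
  (3) {x3, x1}: 1/2 true — not all ✓
  (4) {x2, x1}: 1 true — at least one ✓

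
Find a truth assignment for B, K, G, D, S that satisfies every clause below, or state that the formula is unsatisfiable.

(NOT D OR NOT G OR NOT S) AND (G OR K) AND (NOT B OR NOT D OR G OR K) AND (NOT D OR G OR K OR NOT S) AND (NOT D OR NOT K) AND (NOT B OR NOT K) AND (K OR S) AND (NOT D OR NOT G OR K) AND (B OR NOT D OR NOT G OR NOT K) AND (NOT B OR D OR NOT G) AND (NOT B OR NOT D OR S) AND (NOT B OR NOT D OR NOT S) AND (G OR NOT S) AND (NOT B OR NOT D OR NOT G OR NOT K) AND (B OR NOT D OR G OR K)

Set B = False.
Set K = True.
  then (NOT D OR NOT K) forces D = False.
Set G = False.
  then (G OR NOT S) forces S = False.
All clauses satisfied.

B = False, K = True, G = False, D = False, S = False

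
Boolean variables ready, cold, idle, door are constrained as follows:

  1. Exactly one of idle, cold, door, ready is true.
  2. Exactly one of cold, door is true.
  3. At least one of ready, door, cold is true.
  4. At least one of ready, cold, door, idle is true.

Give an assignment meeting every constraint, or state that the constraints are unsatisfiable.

ready=F, cold=F, idle=F, door=T

  (1) {idle, cold, door, ready}: 1 true — exactly one ✓
  (2) {cold, door}: 1 true — exactly one ✓
  (3) {ready, door, cold}: 1 true — at least one ✓
  (4) {ready, cold, door, idle}: 1 true — at least one ✓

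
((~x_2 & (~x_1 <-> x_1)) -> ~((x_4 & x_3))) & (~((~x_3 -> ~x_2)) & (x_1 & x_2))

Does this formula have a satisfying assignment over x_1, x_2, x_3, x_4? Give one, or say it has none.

x_1 = True, x_2 = True, x_3 = False, x_4 = False

  (~x_2 & (~x_1 <-> x_1)) -> ~((x_4 & x_3)) = True
    ~x_2 & (~x_1 <-> x_1) = False
      ~x_2 = False
      ~x_1 <-> x_1 = False
        ~x_1 = False
    ~((x_4 & x_3)) = True
      x_4 & x_3 = False
  ~((~x_3 -> ~x_2)) & (x_1 & x_2) = True
    ~((~x_3 -> ~x_2)) = True
      ~x_3 -> ~x_2 = False
        ~x_3 = True
        ~x_2 = False
    x_1 & x_2 = True
Both conjuncts True, so the formula holds.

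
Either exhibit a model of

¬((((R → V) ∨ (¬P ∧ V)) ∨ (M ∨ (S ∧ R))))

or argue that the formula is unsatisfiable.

P: True; R: True; M: False; S: False; V: False

  ¬((((R → V) ∨ (¬P ∧ V)) ∨ (M ∨ (S ∧ R)))) = True
    ((R → V) ∨ (¬P ∧ V)) ∨ (M ∨ (S ∧ R)) = False
      (R → V) ∨ (¬P ∧ V) = False
        R → V = False
        ¬P ∧ V = False
          ¬P = False
      M ∨ (S ∧ R) = False
        S ∧ R = False
The formula evaluates to True.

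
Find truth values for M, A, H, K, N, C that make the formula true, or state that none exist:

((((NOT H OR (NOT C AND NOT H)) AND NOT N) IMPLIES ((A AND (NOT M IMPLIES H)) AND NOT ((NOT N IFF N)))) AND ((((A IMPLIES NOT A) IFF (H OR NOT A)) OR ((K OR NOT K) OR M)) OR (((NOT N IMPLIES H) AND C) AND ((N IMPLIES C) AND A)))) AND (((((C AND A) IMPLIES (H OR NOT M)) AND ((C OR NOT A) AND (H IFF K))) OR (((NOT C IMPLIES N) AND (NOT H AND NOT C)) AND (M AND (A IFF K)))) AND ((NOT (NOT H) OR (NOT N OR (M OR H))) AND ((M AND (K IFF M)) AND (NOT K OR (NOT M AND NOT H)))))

Case M = True: the formula simplifies to (((NOT H OR (NOT C AND NOT H)) AND NOT N) IMPLIES (A AND NOT ((NOT N IFF N)))) AND (((((C AND A) IMPLIES H) AND ((C OR NOT A) AND (H IFF K))) OR (((NOT C IMPLIES N) AND (NOT H AND NOT C)) AND (A IFF K))) AND (K AND NOT K)).
  K = True: the conjunct NOT K is False.
  K = False: the conjunct K is False.
Case M = False: the conjunct M is False.
Both cases fail — unsatisfiable.

The formula is unsatisfiable.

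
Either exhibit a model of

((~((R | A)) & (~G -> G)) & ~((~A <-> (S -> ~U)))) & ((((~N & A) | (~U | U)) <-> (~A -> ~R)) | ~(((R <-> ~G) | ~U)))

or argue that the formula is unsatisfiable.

G: True; R: False; S: True; N: True; U: True; A: False

  (~((R | A)) & (~G -> G)) & ~((~A <-> (S -> ~U))) = True
    ~((R | A)) & (~G -> G) = True
      ~((R | A)) = True
        R | A = False
      ~G -> G = True
        ~G = False
    ~((~A <-> (S -> ~U))) = True
      ~A <-> (S -> ~U) = False
        ~A = True
        S -> ~U = False
          ~U = False
  (((~N & A) | (~U | U)) <-> (~A -> ~R)) | ~(((R <-> ~G) | ~U)) = True
    ((~N & A) | (~U | U)) <-> (~A -> ~R) = True
      (~N & A) | (~U | U) = True
        ~N & A = False
          ~N = False
        ~U | U = True
          ~U = False
      ~A -> ~R = True
        ~A = True
        ~R = True
    ~(((R <-> ~G) | ~U)) = False
      (R <-> ~G) | ~U = True
        R <-> ~G = True
          ~G = False
        ~U = False
Both conjuncts True, so the formula holds.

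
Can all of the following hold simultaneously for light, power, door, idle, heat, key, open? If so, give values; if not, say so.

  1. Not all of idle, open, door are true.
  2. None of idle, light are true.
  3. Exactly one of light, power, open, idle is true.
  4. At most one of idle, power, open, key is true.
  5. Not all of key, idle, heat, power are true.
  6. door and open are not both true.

light = False, power = False, door = False, idle = False, heat = False, key = False, open = True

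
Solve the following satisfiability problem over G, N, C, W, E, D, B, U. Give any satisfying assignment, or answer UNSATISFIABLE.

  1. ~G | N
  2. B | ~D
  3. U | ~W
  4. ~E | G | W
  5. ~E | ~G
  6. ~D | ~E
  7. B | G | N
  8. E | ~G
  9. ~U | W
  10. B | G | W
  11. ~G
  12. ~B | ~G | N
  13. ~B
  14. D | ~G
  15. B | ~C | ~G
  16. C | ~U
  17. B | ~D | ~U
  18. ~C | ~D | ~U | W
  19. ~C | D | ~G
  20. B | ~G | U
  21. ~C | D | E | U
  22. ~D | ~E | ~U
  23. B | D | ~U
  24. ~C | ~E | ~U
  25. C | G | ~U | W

No satisfying assignment exists.

Case G = True:
  Clause (~G) is falsified — contradiction.
Case G = False:
  (~B) forces B = False.
  (B | ~D) forces D = False.
  (B | G | N) forces N = True.
  (B | G | W) forces W = True.
  (U | ~W) forces U = True.
  Clause (B | D | ~U) is falsified — contradiction.
Both cases fail, so the formula is unsatisfiable.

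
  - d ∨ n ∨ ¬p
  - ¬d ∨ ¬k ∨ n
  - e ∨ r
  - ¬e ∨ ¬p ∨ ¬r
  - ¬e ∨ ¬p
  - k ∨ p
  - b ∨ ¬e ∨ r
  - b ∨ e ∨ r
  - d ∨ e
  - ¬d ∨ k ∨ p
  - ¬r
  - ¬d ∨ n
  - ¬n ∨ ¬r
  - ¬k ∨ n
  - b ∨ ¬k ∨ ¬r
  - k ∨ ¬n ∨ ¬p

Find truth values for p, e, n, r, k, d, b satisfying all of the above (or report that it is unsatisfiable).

p=F, e=T, n=T, r=F, k=T, d=T, b=T

Unit clause (¬r) forces r = False.
In (e ∨ r) only e is left, so e = True.
In (¬e ∨ ¬p) only ¬p is left, so p = False.
In (k ∨ p) only k is left, so k = True.
In (b ∨ ¬e ∨ r) only b is left, so b = True.
In (¬k ∨ n) only n is left, so n = True.
Set d = True.
All clauses satisfied.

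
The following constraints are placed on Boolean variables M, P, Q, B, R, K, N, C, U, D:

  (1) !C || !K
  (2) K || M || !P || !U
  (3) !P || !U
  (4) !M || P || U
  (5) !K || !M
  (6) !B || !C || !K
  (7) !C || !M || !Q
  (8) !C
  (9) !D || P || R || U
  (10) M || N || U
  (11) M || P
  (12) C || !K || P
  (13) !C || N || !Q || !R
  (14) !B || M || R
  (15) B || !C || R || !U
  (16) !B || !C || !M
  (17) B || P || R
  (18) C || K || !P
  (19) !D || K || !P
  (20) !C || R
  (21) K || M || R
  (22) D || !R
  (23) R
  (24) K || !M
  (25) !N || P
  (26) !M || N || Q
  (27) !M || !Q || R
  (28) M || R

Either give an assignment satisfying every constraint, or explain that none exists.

M = False, P = True, Q = False, B = True, R = True, K = True, N = True, C = False, U = False, D = True

Unit clause (!C) forces C = False.
Unit clause (R) forces R = True.
In (D || !R) only D is left, so D = True.
Try M = True:
  (!K || !M) forces K = False.
  clause (K || !M) is falsified — backtrack.
So M = False.
  then (M || P) forces P = True.
  then (C || K || !P) forces K = True.
  then (!P || !U) forces U = False.
  then (M || N || U) forces N = True.
Set Q = False.
Set B = True.
All clauses satisfied.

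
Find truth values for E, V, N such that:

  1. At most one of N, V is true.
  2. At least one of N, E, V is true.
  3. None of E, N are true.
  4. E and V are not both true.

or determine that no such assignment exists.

E: False; V: True; N: False

  (1) {N, V}: 1 true — at most one ✓
  (2) {N, E, V}: 1 true — at least one ✓
  (3) {E, N}: 0 true — none ✓
  (4) E=F, V=T — not both ✓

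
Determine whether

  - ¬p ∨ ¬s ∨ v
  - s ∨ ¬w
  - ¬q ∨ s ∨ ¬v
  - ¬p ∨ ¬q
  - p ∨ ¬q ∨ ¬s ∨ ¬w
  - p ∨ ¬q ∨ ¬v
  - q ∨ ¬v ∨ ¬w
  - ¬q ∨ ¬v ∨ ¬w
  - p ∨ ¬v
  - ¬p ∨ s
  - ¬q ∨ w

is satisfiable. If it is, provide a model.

s=T, p=T, w=F, v=T, q=F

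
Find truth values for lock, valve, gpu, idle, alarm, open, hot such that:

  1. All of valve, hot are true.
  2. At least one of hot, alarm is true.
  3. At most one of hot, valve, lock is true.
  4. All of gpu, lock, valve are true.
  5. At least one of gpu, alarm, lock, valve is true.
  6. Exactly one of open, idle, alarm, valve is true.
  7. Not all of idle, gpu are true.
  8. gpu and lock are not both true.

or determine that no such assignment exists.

No satisfying assignment exists.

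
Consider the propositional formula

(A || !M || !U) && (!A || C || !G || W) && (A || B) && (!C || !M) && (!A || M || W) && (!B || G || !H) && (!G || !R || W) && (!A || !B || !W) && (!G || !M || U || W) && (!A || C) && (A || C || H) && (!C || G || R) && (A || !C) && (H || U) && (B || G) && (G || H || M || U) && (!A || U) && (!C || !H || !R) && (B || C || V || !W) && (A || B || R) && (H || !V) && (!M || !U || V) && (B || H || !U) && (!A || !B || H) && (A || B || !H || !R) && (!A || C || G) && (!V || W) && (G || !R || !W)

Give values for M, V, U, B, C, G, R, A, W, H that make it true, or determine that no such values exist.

Set M = True.
  then (!C || !M) forces C = False.
  then (!A || C) forces A = False.
  then (A || C || H) forces H = True.
  then (A || !M || !U) forces U = False.
  then (A || B) forces B = True.
  then (!B || G || !H) forces G = True.
  then (!G || !M || U || W) forces W = True.
Set V = True.
Set R = False.
All clauses satisfied.

M: True, V: True, U: False, B: True, C: False, G: True, R: False, A: False, W: True, H: True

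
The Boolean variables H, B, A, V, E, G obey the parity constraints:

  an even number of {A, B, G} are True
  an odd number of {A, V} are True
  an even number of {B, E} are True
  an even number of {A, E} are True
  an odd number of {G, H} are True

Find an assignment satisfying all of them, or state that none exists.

H = True; B = False; A = False; V = True; E = False; G = False

{A, B, G}: 0 true → even ✓
{A, V}: 1 true → odd ✓
{B, E}: 0 true → even ✓
{A, E}: 0 true → even ✓
{G, H}: 1 true → odd ✓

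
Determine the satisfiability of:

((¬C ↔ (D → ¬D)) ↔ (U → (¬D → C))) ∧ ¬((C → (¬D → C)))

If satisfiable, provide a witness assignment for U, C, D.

The formula is unsatisfiable.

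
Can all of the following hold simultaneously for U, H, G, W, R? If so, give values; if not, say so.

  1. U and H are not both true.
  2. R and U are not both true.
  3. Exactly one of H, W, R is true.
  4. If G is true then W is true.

U = False, H = False, G = False, W = True, R = False

  (1) U=F, H=F — not both ✓
  (2) R=F, U=F — not both ✓
  (3) {H, W, R}: 1 true — exactly one ✓
  (4) G=F ⇒ W: vacuous ✓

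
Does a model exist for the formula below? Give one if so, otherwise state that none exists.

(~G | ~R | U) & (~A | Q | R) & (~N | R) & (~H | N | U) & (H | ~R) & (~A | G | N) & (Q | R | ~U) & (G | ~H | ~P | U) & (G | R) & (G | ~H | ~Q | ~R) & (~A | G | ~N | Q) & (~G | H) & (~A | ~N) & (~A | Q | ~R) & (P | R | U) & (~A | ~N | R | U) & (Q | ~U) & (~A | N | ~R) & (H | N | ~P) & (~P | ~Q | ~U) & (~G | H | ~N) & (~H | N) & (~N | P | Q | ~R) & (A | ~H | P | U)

N=T, H=T, U=T, A=F, G=T, Q=T, R=T, P=F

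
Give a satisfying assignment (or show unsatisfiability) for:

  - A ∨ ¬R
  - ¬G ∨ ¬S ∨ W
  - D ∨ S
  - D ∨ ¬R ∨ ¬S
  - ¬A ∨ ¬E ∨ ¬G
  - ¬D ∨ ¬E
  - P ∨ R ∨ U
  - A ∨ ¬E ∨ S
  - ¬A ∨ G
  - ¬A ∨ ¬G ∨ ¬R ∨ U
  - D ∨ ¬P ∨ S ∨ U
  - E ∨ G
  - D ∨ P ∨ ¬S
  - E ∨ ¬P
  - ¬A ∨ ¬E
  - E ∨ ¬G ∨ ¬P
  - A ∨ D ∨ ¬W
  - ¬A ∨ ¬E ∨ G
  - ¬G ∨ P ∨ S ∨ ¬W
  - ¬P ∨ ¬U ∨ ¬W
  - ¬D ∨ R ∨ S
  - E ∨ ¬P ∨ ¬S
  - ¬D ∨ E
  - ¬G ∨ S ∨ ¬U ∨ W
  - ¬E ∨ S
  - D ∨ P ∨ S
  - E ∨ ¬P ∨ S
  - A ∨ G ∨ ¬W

U = True; D = False; P = True; G = False; W = False; E = True; A = False; S = True; R = False

Set U = True.
Try D = True:
  (¬D ∨ ¬E) forces E = False.
  clause (¬D ∨ E) is falsified — backtrack.
So D = False.
  then (D ∨ S) forces S = True.
  then (D ∨ ¬R ∨ ¬S) forces R = False.
  then (D ∨ P ∨ ¬S) forces P = True.
  then (E ∨ ¬P) forces E = True.
  then (¬A ∨ ¬E) forces A = False.
  then (A ∨ D ∨ ¬W) forces W = False.
  then (¬G ∨ ¬S ∨ W) forces G = False.
All clauses satisfied.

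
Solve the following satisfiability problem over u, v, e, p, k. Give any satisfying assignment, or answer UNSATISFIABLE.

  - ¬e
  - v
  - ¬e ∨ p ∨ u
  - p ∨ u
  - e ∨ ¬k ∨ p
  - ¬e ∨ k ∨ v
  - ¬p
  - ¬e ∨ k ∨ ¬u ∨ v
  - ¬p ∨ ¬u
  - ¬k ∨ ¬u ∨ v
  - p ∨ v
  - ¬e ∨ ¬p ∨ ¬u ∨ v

u=T, v=T, e=F, p=F, k=F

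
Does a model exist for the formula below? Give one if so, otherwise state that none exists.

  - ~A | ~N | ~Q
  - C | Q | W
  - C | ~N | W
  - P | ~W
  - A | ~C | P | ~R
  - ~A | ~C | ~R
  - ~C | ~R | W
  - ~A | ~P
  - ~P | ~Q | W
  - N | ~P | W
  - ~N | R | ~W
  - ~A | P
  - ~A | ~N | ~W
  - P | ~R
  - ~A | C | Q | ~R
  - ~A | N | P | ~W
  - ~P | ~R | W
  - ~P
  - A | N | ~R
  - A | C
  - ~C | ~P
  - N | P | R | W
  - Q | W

C: True; A: False; P: False; W: False; R: False; N: True; Q: True

Unit clause (~P) forces P = False.
In (P | ~W) only ~W is left, so W = False.
In (~A | P) only ~A is left, so A = False.
In (P | ~R) only ~R is left, so R = False.
In (A | C) only C is left, so C = True.
In (N | P | R | W) only N is left, so N = True.
In (Q | W) only Q is left, so Q = True.
All clauses satisfied.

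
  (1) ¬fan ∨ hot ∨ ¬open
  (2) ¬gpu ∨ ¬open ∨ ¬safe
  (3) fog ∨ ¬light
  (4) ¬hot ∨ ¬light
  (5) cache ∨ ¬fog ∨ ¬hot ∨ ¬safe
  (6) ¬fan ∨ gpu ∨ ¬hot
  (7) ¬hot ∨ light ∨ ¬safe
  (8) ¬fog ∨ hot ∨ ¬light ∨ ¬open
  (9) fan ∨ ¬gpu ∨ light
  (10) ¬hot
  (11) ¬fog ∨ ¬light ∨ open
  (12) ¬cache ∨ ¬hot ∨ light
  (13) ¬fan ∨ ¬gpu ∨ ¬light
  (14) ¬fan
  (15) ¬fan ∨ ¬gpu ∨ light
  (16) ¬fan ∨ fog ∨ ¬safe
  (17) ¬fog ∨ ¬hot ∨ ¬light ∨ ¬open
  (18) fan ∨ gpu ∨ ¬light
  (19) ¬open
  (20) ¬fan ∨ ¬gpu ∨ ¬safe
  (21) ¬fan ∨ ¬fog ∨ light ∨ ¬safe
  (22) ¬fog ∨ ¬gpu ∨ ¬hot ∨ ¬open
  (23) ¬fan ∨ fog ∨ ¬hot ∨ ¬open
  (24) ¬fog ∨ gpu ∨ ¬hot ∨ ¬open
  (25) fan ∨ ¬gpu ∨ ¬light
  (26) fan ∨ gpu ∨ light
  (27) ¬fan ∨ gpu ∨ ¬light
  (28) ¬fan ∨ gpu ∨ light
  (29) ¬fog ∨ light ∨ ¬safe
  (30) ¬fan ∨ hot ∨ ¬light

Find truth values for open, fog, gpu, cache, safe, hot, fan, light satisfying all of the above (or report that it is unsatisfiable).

UNSATISFIABLE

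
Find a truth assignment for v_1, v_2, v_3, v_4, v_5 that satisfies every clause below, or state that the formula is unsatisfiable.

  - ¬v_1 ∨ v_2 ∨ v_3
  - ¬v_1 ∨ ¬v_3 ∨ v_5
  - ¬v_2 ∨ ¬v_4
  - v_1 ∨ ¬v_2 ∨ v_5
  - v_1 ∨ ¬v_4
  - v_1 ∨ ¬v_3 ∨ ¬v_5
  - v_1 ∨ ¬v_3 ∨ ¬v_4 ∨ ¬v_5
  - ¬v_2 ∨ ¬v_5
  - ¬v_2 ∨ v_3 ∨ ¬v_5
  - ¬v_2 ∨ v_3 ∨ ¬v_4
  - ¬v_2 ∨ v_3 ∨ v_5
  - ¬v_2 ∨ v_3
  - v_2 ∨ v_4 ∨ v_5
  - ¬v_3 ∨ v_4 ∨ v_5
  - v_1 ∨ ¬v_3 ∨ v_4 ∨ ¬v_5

Set v_1 = True.
Try v_2 = True:
  (¬v_2 ∨ ¬v_4) forces v_4 = False.
  (¬v_2 ∨ ¬v_5) forces v_5 = False.
  (¬v_1 ∨ ¬v_3 ∨ v_5) forces v_3 = False.
  clause (¬v_2 ∨ v_3 ∨ v_5) is falsified — backtrack.
So v_2 = False.
  then (¬v_1 ∨ v_2 ∨ v_3) forces v_3 = True.
  then (¬v_1 ∨ ¬v_3 ∨ v_5) forces v_5 = True.
Set v_4 = False.
All clauses satisfied.

v_1: True; v_2: False; v_3: True; v_4: False; v_5: True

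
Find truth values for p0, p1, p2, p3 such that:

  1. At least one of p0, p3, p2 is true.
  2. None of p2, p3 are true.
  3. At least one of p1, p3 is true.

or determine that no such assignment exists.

p0: True, p1: True, p2: False, p3: False

  (1) {p0, p3, p2}: 1 true — at least one ✓
  (2) {p2, p3}: 0 true — none ✓
  (3) {p1, p3}: 1 true — at least one ✓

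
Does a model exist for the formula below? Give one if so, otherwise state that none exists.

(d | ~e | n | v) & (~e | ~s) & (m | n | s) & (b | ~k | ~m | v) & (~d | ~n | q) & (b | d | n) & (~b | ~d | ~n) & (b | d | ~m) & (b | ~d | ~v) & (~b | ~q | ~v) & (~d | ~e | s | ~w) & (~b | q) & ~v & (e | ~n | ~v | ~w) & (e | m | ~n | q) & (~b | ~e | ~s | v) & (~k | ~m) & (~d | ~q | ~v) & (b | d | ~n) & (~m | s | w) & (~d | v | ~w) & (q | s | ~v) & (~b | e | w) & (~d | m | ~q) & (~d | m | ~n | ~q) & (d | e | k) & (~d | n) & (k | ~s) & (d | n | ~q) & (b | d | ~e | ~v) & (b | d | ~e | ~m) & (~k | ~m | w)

n = True, s = False, b = True, w = False, m = False, e = True, q = True, k = False, v = False, d = False

Unit clause (~v) forces v = False.
Try n = False:
  (~d | n) forces d = False.
  (d | ~e | n | v) forces e = False.
  (b | d | n) forces b = True.
  (~b | q) forces q = True.
  clause (d | n | ~q) is falsified — backtrack.
So n = True.
Set s = False.
Set b = True.
  then (~b | ~d | ~n) forces d = False.
  then (~b | q) forces q = True.
Set w = False.
  then (~m | s | w) forces m = False.
  then (~b | e | w) forces e = True.
Set k = False.
All clauses satisfied.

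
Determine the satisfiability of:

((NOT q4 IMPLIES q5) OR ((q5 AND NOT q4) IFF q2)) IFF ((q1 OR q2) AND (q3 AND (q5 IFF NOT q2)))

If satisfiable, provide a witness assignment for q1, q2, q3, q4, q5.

q1=F, q2=T, q3=T, q4=T, q5=F

  ((NOT q4 IMPLIES q5) OR ((q5 AND NOT q4) IFF q2)) IFF ((q1 OR q2) AND (q3 AND (q5 IFF NOT q2))) = True
    (NOT q4 IMPLIES q5) OR ((q5 AND NOT q4) IFF q2) = True
      NOT q4 IMPLIES q5 = True
        NOT q4 = False
      (q5 AND NOT q4) IFF q2 = False
        q5 AND NOT q4 = False
          NOT q4 = False
    (q1 OR q2) AND (q3 AND (q5 IFF NOT q2)) = True
      q1 OR q2 = True
      q3 AND (q5 IFF NOT q2) = True
        q5 IFF NOT q2 = True
          NOT q2 = False
The formula evaluates to True.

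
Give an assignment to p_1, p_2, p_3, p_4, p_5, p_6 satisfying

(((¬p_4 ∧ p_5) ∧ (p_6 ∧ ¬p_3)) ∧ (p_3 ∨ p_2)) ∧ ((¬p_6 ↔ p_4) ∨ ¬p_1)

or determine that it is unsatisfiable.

p_1 = True, p_2 = True, p_3 = False, p_4 = False, p_5 = True, p_6 = True

  ((¬p_4 ∧ p_5) ∧ (p_6 ∧ ¬p_3)) ∧ (p_3 ∨ p_2) = True
    (¬p_4 ∧ p_5) ∧ (p_6 ∧ ¬p_3) = True
      ¬p_4 ∧ p_5 = True
        ¬p_4 = True
      p_6 ∧ ¬p_3 = True
        ¬p_3 = True
    p_3 ∨ p_2 = True
  (¬p_6 ↔ p_4) ∨ ¬p_1 = True
    ¬p_6 ↔ p_4 = True
      ¬p_6 = False
    ¬p_1 = False
Both conjuncts True, so the formula holds.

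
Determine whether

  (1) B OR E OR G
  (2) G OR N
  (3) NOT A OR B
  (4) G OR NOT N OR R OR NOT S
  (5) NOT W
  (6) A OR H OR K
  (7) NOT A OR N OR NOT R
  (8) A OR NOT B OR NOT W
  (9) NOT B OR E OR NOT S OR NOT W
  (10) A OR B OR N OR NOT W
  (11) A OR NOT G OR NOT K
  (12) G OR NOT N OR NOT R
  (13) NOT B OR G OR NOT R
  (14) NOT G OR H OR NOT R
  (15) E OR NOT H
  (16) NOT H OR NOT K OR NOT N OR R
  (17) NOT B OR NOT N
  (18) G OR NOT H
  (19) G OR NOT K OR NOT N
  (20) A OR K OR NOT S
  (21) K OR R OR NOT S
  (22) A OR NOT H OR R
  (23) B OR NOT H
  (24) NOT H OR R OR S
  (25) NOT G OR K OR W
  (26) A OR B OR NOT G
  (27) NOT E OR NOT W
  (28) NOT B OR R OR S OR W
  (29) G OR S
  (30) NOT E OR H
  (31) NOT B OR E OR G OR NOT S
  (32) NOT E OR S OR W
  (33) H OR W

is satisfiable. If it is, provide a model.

Unit clause (NOT W) forces W = False.
In (H OR W) only H is left, so H = True.
In (E OR NOT H) only E is left, so E = True.
In (G OR NOT H) only G is left, so G = True.
In (B OR NOT H) only B is left, so B = True.
In (NOT G OR K OR W) only K is left, so K = True.
In (NOT E OR S OR W) only S is left, so S = True.
In (A OR NOT G OR NOT K) only A is left, so A = True.
In (NOT B OR NOT N) only NOT N is left, so N = False.
In (NOT A OR N OR NOT R) only NOT R is left, so R = False.
All clauses satisfied.

A=T, W=F, B=T, N=F, H=T, G=T, R=F, E=T, S=T, K=T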